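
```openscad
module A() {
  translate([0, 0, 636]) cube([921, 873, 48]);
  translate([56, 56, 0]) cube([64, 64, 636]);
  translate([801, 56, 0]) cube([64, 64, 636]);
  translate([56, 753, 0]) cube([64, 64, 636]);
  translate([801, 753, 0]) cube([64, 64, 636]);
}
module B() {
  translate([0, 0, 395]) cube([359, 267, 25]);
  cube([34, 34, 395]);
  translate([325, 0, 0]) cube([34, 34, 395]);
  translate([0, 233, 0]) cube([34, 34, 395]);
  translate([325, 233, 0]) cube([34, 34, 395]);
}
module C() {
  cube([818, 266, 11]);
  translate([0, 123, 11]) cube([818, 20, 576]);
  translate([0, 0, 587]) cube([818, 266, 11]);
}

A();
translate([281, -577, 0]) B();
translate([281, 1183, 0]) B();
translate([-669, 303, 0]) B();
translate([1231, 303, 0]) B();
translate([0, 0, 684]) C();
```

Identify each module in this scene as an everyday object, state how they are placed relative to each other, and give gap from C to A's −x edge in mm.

A is a table. B is a stool. C is an I-beam. Four stools sit around the table at the −y, +y, −x, +x sides. The I-beam is on top of the table. The gap from the I-beam to the table's −x edge is 0 mm.

The I-beam's min-x is at 0; the table's min-x is 0; gap = 0 mm.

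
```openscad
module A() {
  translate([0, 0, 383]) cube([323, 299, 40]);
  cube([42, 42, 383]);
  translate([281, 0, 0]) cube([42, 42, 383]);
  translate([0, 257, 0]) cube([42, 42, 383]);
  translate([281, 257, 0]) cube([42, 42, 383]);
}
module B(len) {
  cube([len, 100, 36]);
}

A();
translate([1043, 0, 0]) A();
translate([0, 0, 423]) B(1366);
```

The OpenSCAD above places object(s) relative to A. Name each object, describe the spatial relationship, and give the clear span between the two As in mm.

A is a stool. B is a beam. A beam spans the tops of two stools. The clear span between the two stools is 720 mm.

Second stool starts at x = 1043; first ends at x = 323; clear span = 1043 − 323 = 720 mm.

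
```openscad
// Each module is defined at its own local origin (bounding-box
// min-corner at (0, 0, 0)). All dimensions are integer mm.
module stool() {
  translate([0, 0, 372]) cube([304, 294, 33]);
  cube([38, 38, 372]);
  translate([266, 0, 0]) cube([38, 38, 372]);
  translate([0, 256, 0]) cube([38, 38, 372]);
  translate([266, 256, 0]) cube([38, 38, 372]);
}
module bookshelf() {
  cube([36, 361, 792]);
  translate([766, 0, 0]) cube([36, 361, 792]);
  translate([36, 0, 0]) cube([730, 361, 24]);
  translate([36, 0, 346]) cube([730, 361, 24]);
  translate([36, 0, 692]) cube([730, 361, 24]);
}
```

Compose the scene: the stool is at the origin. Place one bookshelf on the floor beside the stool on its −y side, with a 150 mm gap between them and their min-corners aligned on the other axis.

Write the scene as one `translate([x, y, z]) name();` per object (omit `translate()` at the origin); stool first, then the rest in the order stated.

stool();
translate([0, -511, 0]) bookshelf();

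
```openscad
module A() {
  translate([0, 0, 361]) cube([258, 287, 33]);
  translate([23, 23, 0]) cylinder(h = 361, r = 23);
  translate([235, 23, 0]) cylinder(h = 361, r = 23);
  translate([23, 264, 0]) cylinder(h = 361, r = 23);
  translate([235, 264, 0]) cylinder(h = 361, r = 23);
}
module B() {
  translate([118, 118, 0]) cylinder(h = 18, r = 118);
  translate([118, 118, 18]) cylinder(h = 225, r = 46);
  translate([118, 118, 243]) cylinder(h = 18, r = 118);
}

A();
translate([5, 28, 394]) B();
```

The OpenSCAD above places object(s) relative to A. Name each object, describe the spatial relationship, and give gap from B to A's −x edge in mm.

A is a stool. B is a spool. The spool is on top of the stool. The gap from the spool to the stool's −x edge is 5 mm.

The spool's min-x is at 5; the stool's min-x is 0; gap = 5 mm.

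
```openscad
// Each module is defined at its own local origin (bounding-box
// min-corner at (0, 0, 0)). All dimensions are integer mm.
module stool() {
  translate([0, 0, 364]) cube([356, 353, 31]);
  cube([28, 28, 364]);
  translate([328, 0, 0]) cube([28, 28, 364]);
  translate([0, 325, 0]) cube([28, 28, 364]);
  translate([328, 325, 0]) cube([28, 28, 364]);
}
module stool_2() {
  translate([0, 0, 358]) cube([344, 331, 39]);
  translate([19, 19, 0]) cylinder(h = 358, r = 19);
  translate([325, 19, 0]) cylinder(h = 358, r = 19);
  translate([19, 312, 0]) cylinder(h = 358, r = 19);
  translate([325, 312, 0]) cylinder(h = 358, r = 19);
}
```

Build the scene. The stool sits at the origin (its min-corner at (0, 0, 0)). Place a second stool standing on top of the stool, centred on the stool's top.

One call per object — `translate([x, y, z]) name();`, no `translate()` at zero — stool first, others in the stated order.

stool();
translate([6, 11, 395]) stool_2();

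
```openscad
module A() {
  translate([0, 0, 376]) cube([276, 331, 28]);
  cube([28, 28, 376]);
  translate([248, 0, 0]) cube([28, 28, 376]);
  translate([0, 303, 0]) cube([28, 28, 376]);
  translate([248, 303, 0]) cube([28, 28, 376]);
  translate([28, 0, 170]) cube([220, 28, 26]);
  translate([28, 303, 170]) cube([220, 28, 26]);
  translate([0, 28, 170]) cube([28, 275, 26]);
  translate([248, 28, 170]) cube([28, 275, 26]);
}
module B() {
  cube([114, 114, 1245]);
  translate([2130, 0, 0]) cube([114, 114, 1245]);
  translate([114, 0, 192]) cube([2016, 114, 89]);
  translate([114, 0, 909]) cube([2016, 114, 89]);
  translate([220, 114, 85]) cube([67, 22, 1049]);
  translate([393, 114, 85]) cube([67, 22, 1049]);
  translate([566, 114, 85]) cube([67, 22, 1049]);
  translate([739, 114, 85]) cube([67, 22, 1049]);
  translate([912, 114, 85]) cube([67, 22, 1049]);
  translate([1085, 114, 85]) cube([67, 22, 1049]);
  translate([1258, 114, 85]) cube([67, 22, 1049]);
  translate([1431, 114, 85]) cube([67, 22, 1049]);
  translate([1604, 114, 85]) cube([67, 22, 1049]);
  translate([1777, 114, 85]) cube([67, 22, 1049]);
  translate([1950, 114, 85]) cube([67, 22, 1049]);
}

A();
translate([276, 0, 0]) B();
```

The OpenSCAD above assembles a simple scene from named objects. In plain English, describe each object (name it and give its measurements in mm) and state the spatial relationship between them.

A is a simple wooden stool: a rectangular seat 276 mm (x) by 331 mm (y), 28 mm thick, top face at z = 404 mm, on four square legs, each 28×28 mm in cross-section. The legs rest on z = 0, each flush with a corner of the seat. Four stretchers, 28 mm wide and 26 mm tall, connect adjacent legs with their undersides at z = 170 mm, each running between the inner faces of the legs it joins and aligned with the legs' outer faces on the other axis.

B is a fence section. Two 114×114 mm posts, 1245 mm tall, stand on the floor with a clear span of 2016 mm between their inner faces. Two horizontal rails of 114×89 mm section span the gap between the posts with their undersides at z = 192 mm and z = 909 mm, flush with the posts' −y face. 11 pickets, each 67 mm wide, 22 mm thick and 1049 mm tall, are fixed to the +y face of the rails with their bottoms at z = 85 mm, evenly spaced across the span with equal gaps (rounded down to the nearest mm) at the −x end and between each pair — any rounding remainder accumulates at the +x end.

The fence section is against the stool's +x side, with their −y faces flush.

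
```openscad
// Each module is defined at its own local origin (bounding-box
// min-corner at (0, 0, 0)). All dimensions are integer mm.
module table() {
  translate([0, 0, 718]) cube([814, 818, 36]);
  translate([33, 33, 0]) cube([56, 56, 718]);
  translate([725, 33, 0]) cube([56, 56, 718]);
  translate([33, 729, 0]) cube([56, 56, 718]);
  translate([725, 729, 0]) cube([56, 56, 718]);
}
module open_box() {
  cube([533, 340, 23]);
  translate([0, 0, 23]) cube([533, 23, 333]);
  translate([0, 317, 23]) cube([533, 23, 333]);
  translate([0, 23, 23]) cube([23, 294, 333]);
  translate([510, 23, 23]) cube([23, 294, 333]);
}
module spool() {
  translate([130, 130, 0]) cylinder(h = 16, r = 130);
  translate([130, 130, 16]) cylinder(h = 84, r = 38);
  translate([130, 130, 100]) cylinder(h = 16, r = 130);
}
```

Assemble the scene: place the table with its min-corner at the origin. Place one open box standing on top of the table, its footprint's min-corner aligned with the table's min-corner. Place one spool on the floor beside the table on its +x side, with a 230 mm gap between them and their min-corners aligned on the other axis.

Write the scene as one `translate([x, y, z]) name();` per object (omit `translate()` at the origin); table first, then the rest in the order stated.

table();
translate([0, 0, 754]) open_box();
translate([1044, 0, 0]) spool();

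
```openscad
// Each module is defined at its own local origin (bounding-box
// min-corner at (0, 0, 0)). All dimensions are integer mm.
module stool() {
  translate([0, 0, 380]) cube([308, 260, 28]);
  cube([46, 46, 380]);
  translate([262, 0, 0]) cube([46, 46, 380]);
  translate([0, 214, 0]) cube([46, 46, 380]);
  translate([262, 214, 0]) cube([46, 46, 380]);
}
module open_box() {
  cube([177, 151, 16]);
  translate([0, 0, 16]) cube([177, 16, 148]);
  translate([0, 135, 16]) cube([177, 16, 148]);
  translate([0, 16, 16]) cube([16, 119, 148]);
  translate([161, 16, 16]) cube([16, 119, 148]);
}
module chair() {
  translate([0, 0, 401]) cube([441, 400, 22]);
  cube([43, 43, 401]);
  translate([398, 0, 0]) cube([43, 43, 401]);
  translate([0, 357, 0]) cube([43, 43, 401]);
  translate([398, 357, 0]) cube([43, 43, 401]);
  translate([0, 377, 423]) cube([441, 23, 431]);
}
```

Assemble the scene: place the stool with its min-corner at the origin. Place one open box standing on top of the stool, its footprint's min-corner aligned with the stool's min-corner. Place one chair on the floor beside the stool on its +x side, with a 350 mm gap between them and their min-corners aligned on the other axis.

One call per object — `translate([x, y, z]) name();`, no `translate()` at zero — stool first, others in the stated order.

stool();
translate([0, 0, 408]) open_box();
translate([658, 0, 0]) chair();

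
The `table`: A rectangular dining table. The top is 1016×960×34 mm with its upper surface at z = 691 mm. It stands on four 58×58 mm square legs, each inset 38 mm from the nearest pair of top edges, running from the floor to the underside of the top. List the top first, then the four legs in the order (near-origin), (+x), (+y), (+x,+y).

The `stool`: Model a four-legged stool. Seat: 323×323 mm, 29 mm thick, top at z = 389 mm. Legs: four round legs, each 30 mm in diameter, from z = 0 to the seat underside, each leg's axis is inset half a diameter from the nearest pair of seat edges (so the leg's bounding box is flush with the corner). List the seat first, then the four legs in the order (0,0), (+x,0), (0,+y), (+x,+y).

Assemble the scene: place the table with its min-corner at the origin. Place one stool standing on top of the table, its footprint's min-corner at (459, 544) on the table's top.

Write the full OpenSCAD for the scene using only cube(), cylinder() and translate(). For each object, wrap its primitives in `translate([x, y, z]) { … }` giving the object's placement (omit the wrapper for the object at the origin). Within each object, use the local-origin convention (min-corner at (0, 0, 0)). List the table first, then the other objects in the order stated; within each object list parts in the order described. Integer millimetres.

translate([0, 0, 657]) cube([1016, 960, 34]);
translate([38, 38, 0]) cube([58, 58, 657]);
translate([920, 38, 0]) cube([58, 58, 657]);
translate([38, 864, 0]) cube([58, 58, 657]);
translate([920, 864, 0]) cube([58, 58, 657]);
translate([459, 544, 691]) {
  translate([0, 0, 360]) cube([323, 323, 29]);
  translate([15, 15, 0]) cylinder(h = 360, r = 15);
  translate([308, 15, 0]) cylinder(h = 360, r = 15);
  translate([15, 308, 0]) cylinder(h = 360, r = 15);
  translate([308, 308, 0]) cylinder(h = 360, r = 15);
}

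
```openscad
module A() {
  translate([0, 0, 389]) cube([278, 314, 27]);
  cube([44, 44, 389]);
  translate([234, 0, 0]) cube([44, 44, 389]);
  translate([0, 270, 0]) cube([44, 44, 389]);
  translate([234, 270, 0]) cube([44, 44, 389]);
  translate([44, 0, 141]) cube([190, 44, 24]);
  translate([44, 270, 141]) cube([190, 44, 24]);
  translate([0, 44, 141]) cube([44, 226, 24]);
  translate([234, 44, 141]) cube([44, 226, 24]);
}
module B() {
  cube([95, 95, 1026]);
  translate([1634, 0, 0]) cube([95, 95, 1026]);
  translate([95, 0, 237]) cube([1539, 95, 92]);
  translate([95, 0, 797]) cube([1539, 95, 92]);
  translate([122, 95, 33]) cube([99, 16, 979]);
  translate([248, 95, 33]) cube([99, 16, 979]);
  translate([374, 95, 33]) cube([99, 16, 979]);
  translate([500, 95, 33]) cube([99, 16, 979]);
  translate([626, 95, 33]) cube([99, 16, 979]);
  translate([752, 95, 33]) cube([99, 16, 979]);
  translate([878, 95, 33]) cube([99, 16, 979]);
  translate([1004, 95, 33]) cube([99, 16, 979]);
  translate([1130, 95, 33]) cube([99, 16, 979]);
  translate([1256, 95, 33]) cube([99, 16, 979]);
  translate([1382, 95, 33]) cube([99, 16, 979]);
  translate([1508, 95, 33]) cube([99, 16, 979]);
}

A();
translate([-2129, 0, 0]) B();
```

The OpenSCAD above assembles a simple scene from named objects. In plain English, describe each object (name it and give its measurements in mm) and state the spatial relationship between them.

A is a simple wooden stool: a rectangular seat 278 mm (x) by 314 mm (y), 27 mm thick, top face at z = 416 mm, on four square legs, each 44×44 mm in cross-section. The legs rest on z = 0, each flush with a corner of the seat. Four stretchers, 44 mm wide and 24 mm tall, connect adjacent legs with their undersides at z = 141 mm, each running between the inner faces of the legs it joins and aligned with the legs' outer faces on the other axis.

B is a fence section. Two 95×95 mm posts, 1026 mm tall, stand on the floor with a clear span of 1539 mm between their inner faces. Two horizontal rails of 95×92 mm section span the gap between the posts with their undersides at z = 237 mm and z = 797 mm, flush with the posts' −y face. 12 pickets, each 99 mm wide, 16 mm thick and 979 mm tall, are fixed to the +y face of the rails with their bottoms at z = 33 mm, evenly spaced across the span with equal gaps (rounded down to the nearest mm) at the −x end and between each pair — any rounding remainder accumulates at the +x end.

The fence section is on the floor beside the stool on its −x side.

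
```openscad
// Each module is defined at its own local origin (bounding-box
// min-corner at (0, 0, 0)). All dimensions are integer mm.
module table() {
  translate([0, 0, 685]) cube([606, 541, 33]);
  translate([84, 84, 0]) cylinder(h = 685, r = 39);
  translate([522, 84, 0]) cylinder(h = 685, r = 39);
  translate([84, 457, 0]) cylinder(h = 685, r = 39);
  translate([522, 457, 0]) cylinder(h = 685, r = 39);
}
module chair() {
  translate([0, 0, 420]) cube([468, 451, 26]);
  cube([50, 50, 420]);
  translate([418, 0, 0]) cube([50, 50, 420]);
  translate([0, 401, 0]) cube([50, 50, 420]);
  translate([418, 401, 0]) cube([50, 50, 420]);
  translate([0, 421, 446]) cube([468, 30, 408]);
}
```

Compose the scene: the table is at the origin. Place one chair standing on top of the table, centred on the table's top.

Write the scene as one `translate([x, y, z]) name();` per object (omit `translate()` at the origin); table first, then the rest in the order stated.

table();
translate([69, 45, 718]) chair();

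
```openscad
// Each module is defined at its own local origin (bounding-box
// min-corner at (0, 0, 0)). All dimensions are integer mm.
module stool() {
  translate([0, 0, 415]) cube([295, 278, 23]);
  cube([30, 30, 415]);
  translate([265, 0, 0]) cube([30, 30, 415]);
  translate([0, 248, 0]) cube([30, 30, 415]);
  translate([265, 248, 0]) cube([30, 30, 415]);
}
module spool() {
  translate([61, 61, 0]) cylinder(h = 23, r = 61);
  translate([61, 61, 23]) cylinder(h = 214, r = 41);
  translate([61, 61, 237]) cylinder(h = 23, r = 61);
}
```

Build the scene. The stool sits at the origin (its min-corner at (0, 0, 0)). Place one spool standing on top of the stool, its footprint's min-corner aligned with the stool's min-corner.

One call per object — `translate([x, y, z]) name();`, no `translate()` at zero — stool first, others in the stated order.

stool();
translate([0, 0, 438]) spool();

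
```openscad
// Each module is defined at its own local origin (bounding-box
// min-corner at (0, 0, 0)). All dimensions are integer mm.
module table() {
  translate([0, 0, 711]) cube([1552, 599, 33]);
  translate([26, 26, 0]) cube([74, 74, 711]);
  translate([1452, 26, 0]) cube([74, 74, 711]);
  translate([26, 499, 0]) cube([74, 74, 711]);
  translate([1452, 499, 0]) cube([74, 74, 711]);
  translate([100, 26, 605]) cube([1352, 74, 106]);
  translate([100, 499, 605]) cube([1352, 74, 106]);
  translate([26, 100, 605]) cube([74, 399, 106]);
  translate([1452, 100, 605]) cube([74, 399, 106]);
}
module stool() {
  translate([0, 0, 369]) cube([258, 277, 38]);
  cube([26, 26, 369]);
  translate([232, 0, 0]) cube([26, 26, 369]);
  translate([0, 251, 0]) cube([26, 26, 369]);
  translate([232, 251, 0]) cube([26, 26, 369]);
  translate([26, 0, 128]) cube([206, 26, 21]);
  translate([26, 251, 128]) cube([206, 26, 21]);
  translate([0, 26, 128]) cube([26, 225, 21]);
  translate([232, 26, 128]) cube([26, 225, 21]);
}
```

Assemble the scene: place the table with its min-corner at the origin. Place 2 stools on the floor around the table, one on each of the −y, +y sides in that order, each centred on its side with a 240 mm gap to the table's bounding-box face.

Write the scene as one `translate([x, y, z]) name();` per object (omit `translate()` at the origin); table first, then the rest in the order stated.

table();
translate([647, -517, 0]) stool();
translate([647, 839, 0]) stool();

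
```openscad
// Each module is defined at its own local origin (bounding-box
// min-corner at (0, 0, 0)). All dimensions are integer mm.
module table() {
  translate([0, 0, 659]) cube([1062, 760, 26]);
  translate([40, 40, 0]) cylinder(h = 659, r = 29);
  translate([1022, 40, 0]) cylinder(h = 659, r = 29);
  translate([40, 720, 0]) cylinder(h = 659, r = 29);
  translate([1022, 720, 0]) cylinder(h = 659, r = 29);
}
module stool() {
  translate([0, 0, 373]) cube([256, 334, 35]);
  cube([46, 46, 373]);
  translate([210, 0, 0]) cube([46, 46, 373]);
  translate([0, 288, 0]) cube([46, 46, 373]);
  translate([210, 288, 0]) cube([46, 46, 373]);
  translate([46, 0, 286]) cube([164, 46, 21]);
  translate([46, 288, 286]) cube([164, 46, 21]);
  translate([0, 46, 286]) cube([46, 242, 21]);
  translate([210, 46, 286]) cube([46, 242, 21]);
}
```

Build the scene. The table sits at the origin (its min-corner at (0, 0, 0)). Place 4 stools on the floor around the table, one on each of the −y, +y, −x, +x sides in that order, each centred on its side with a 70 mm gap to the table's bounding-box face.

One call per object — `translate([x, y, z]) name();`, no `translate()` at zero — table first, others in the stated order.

table();
translate([403, -404, 0]) stool();
translate([403, 830, 0]) stool();
translate([-326, 213, 0]) stool();
translate([1132, 213, 0]) stool();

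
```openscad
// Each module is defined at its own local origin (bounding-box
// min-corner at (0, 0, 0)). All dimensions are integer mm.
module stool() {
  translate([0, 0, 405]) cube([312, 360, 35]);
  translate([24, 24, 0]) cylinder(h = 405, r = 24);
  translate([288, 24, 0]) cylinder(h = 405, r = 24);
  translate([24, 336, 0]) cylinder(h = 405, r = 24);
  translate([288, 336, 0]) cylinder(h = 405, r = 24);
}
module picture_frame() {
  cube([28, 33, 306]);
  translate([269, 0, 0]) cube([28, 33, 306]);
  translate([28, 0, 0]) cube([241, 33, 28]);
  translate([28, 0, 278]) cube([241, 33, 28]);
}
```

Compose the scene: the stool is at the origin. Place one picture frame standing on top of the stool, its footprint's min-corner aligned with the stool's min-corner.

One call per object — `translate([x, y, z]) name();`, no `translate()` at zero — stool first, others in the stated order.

stool();
translate([0, 0, 440]) picture_frame();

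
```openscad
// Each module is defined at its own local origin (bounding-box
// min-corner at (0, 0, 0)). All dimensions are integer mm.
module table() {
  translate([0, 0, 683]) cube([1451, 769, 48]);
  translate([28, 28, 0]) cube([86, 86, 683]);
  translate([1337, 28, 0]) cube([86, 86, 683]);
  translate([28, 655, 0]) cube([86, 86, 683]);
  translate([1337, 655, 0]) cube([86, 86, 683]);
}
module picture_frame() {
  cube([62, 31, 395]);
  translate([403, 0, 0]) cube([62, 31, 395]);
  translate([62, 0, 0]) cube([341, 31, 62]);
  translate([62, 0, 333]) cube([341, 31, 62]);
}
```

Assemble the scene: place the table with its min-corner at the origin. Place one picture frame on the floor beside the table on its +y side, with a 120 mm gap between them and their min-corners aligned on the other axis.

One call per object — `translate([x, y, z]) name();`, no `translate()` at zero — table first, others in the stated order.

table();
translate([0, 889, 0]) picture_frame();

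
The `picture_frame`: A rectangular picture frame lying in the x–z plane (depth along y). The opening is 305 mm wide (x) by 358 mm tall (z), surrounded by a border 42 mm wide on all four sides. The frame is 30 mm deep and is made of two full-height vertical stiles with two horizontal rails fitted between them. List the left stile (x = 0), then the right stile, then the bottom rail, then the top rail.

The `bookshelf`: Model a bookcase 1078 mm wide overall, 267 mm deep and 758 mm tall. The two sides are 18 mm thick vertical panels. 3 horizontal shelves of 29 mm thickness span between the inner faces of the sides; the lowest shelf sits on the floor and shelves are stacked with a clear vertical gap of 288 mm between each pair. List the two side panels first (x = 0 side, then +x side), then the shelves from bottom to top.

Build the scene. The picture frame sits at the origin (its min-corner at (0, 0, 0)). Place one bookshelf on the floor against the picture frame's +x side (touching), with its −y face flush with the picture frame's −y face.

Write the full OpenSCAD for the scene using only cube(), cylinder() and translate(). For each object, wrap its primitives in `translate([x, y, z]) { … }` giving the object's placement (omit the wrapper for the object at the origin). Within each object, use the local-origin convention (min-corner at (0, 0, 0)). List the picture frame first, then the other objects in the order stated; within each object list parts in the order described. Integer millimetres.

cube([42, 30, 442]);
translate([347, 0, 0]) cube([42, 30, 442]);
translate([42, 0, 0]) cube([305, 30, 42]);
translate([42, 0, 400]) cube([305, 30, 42]);
translate([389, 0, 0]) {
  cube([18, 267, 758]);
  translate([1060, 0, 0]) cube([18, 267, 758]);
  translate([18, 0, 0]) cube([1042, 267, 29]);
  translate([18, 0, 317]) cube([1042, 267, 29]);
  translate([18, 0, 634]) cube([1042, 267, 29]);
}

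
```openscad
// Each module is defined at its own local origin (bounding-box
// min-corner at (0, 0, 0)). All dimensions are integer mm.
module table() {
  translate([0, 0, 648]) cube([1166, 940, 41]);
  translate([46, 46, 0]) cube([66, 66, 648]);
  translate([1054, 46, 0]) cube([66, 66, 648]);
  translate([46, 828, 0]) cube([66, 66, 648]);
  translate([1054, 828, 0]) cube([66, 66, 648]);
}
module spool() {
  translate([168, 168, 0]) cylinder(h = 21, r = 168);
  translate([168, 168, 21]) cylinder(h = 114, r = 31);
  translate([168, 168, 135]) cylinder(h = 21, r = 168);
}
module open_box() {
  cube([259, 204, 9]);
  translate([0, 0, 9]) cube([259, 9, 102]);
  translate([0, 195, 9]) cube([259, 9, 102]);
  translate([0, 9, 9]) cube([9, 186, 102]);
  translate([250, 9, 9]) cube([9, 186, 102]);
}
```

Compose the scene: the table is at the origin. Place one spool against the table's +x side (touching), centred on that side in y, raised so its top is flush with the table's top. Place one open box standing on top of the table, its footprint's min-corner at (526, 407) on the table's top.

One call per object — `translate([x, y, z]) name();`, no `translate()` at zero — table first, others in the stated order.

table();
translate([1166, 302, 533]) spool();
translate([526, 407, 689]) open_box();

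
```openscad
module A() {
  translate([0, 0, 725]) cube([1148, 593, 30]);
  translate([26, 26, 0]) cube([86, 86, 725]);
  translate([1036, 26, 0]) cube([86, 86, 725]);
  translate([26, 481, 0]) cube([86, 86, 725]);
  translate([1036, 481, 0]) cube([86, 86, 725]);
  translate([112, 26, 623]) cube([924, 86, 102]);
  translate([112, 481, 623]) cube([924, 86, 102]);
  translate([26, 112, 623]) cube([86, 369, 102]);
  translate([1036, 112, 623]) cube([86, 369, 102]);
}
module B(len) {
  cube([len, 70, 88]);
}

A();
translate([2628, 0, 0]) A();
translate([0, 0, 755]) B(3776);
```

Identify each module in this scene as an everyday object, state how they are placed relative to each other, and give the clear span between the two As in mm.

Second table starts at x = 2628; first ends at x = 1148; clear span = 2628 − 1148 = 1480 mm.

A is a table. B is a beam. A beam spans the tops of two tables. The clear span between the two tables is 1480 mm.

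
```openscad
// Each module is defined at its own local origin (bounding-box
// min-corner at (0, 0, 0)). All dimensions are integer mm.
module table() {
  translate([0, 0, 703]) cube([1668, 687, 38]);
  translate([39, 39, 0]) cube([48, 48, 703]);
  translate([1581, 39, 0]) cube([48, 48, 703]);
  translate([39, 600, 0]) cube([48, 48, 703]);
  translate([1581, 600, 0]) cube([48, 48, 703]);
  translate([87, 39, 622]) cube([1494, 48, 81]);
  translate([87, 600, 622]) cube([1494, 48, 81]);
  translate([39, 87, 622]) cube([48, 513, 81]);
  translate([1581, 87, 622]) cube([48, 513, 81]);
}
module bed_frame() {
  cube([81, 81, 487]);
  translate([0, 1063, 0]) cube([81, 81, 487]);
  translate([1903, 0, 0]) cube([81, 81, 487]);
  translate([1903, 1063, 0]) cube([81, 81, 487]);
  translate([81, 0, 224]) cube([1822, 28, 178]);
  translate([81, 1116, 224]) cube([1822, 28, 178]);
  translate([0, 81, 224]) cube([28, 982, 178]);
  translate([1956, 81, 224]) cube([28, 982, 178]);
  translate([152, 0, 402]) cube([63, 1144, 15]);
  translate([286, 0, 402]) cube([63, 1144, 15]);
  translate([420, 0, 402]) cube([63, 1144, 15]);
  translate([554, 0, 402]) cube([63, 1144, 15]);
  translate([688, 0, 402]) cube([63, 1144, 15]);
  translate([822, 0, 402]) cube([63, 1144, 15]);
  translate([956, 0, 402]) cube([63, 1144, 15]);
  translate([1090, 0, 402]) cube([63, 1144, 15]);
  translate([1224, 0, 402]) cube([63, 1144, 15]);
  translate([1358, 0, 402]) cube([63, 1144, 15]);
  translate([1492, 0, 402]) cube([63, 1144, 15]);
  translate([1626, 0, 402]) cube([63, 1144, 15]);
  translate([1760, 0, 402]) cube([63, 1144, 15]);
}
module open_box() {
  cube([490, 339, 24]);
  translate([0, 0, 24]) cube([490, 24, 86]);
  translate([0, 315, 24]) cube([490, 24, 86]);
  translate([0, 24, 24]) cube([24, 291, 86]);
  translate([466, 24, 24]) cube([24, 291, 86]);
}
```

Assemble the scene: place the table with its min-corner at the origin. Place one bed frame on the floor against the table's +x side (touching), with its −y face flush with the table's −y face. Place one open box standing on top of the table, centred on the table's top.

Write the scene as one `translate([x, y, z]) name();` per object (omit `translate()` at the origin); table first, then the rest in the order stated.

table();
translate([1668, 0, 0]) bed_frame();
translate([589, 174, 741]) open_box();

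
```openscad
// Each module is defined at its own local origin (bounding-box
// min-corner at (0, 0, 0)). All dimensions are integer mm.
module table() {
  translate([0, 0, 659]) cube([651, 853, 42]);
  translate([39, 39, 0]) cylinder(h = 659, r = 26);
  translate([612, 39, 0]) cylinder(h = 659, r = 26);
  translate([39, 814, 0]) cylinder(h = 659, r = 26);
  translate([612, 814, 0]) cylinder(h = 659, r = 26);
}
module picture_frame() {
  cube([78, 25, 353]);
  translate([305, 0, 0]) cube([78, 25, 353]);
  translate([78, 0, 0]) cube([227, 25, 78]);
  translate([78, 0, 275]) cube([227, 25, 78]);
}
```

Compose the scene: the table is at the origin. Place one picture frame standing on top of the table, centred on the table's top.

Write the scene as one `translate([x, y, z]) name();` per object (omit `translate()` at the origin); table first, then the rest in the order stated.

table();
translate([134, 414, 701]) picture_frame();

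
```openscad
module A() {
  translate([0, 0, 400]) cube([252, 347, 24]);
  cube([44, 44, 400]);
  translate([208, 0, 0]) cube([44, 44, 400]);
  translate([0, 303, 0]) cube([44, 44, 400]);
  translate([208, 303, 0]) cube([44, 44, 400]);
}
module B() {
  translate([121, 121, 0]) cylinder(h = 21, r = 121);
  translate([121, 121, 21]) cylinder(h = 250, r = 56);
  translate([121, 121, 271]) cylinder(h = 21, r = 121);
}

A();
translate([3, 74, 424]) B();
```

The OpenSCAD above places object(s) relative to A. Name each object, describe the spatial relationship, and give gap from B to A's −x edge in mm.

A is a stool. B is a spool. The spool is on top of the stool. The gap from the spool to the stool's −x edge is 3 mm.

The spool's min-x is at 3; the stool's min-x is 0; gap = 3 mm.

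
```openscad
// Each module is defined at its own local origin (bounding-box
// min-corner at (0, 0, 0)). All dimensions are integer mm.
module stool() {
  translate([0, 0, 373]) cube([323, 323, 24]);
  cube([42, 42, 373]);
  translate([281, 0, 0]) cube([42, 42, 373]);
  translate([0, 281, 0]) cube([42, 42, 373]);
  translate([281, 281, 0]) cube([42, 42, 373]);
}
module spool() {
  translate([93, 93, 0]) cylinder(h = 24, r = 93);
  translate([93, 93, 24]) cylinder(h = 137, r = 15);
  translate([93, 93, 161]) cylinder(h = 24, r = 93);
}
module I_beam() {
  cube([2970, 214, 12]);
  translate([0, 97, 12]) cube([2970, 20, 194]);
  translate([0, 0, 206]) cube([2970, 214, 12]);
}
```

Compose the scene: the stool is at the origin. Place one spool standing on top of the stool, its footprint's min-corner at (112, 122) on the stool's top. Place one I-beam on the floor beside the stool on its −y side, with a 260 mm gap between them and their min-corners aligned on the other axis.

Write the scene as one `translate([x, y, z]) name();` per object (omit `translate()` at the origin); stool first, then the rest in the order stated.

stool();
translate([112, 122, 397]) spool();
translate([0, -474, 0]) I_beam();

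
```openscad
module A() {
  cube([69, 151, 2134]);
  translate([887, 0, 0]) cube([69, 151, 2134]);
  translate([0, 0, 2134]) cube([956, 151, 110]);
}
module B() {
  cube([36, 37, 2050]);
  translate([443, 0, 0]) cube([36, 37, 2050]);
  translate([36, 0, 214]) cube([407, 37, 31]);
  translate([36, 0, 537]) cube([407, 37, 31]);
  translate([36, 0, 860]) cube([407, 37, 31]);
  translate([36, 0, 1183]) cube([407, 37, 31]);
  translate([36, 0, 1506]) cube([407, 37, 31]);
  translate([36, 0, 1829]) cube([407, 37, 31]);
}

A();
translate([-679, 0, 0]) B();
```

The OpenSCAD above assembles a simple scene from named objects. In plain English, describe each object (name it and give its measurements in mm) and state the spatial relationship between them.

A is a rectangular door frame: two vertical jambs of 69×151 mm section, 2134 mm tall, with a clear opening 818 mm wide between their inner faces. A header 110 mm tall and 151 mm deep lies on top of the jambs and spans the full outside width.

B is a wooden ladder with two side rails of 36×37 mm section and 2050 mm height, set 479 mm apart overall. Between them run 6 rectangular rungs (37 mm deep, 31 mm thick), front faces flush with the rails' −y face. The bottom of the first rung is 214 mm above the floor and each subsequent rung is 323 mm higher than the one below.

The ladder is on the floor beside the door frame on its −x side.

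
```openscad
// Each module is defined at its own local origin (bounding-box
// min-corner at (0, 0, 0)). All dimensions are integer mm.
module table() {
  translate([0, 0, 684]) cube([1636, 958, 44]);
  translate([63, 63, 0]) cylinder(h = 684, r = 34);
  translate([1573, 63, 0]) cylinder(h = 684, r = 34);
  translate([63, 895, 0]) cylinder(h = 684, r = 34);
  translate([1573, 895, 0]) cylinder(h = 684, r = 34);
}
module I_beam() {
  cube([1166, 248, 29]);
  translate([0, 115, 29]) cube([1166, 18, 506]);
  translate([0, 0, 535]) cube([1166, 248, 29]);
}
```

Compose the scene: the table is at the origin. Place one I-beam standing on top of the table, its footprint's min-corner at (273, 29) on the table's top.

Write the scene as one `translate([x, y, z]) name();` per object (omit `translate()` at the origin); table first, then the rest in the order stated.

table();
translate([273, 29, 728]) I_beam();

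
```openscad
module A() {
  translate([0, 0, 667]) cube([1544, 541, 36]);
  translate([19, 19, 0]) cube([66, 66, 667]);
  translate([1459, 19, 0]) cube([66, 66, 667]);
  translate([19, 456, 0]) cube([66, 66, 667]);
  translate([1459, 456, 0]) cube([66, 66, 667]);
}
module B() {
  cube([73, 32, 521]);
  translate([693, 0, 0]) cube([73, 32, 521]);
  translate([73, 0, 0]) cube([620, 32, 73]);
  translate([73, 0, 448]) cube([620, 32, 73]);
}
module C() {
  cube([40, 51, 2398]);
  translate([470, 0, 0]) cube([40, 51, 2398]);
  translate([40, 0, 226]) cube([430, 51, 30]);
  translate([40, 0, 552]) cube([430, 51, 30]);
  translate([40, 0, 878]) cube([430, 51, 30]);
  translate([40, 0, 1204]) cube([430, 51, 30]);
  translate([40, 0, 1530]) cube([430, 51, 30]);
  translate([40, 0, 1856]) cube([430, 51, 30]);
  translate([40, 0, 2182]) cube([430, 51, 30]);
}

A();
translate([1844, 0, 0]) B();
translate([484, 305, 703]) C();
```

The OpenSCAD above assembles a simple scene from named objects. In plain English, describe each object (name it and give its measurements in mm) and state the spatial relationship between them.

A is a table: top 1544 mm (x) × 541 mm (y), 36 mm thick, upper face at z = 703 mm, on four 66×66 mm square legs, each inset 19 mm from the nearest pair of top edges, running from z = 0 to the bottom of the top.

B is a rectangular picture frame lying in the x–z plane (depth along y). The opening is 620 mm wide (x) by 375 mm tall (z), surrounded by a border 73 mm wide on all four sides. The frame is 32 mm deep and is made of two full-height vertical stiles with two horizontal rails fitted between them.

C is a wooden ladder with two side rails of 40×51 mm section and 2398 mm height, set 510 mm apart overall. Between them run 7 rectangular rungs (51 mm deep, 30 mm thick), front faces flush with the rails' −y face. The bottom of the first rung is 226 mm above the floor and each subsequent rung is 326 mm higher than the one below.

The picture frame is on the floor beside the table on its +x side. The ladder is on top of the table.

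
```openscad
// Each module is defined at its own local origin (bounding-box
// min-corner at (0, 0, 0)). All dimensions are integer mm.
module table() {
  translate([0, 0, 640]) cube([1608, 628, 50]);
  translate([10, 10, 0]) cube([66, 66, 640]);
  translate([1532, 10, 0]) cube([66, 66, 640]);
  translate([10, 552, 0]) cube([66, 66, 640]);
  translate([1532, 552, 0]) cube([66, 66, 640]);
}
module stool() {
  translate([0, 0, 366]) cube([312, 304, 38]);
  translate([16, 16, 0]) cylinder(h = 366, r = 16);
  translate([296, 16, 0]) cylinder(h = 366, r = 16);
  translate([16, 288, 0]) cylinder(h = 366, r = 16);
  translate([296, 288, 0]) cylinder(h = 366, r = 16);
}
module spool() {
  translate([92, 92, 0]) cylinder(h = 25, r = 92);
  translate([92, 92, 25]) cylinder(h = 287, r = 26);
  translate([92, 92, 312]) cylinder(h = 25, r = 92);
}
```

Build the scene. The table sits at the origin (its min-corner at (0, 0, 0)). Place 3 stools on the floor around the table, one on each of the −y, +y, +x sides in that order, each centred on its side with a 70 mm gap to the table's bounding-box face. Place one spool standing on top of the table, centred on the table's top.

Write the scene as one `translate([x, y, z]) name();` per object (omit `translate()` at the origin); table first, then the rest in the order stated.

table();
translate([648, -374, 0]) stool();
translate([648, 698, 0]) stool();
translate([1678, 162, 0]) stool();
translate([712, 222, 690]) spool();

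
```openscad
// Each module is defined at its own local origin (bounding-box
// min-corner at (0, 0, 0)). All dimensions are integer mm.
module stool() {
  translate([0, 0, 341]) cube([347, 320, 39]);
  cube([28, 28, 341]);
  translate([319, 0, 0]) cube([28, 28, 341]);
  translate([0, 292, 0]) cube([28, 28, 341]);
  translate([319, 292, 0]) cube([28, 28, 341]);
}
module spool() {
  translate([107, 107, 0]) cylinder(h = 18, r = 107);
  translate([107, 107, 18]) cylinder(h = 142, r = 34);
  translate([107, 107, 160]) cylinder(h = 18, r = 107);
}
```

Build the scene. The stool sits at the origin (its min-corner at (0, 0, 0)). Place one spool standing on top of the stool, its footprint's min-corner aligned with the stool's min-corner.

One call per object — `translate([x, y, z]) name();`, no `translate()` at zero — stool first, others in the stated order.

stool();
translate([0, 0, 380]) spool();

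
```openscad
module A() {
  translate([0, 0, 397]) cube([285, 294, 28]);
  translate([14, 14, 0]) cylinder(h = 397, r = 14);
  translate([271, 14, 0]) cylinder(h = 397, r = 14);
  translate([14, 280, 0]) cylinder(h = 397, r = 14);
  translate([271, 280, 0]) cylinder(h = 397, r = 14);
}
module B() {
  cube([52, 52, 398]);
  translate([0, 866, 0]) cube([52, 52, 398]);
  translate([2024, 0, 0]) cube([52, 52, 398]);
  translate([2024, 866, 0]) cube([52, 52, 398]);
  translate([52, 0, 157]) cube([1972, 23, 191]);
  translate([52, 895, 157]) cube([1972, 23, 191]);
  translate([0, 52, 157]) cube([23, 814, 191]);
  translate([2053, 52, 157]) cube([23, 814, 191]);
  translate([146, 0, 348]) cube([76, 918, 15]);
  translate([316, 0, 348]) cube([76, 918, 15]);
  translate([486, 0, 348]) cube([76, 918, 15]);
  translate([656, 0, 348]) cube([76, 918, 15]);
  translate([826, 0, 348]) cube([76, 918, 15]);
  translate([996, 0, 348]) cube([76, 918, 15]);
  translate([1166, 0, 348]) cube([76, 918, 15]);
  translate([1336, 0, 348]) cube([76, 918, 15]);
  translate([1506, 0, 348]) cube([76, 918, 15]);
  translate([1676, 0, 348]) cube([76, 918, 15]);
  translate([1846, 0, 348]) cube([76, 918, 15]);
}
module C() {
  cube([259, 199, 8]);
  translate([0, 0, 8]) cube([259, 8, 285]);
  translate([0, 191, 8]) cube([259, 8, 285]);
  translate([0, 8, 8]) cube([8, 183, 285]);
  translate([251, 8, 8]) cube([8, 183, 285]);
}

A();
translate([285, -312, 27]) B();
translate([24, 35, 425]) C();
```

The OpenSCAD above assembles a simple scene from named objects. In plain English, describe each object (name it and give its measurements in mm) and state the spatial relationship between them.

A is a simple wooden stool: a rectangular seat 285 mm (x) by 294 mm (y), 28 mm thick, top face at z = 425 mm, on four round legs, each 28 mm in diameter. The legs rest on z = 0, each leg's axis is inset half a diameter from the nearest pair of seat edges (so the leg's bounding box is flush with the corner).

B is a bed frame 2076 mm long (x) by 918 mm wide (y). Four 52×52 mm corner posts, 398 mm tall, at the corners of the footprint. Four rails of 23 mm thickness and 191 mm height run between adjacent posts with their undersides at z = 157 mm, their outer faces flush with the outside of the frame (the two x-running rails run between the posts' inner faces; the two y-running rails run between the posts' inner faces). 11 slats, each 76 mm wide (x) and 15 mm thick, lie across the top of the two x-running rails, running the full 918 mm width of the frame in y; the slats are evenly spaced along x between the inner faces of the end posts with equal gaps (rounded down to the nearest mm) at the −x end and between each pair — any rounding remainder accumulates at the +x end.

C is an open storage box with external size 259×199×293 mm and wall thickness 8 mm (the base is also 8 mm thick). The base covers the whole footprint; the four walls stand on the base, with the y-facing walls full-width and the x-facing walls fitting between their inner faces.

The bed frame is beside the stool with their tops flush at z = 425. The open box is on top of the stool.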